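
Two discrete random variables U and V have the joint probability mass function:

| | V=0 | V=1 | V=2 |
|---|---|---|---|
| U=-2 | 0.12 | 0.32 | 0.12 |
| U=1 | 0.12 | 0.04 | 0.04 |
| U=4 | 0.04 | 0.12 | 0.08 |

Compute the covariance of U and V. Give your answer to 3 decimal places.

0.082

E[U] = 0.04,  E[V] = 0.96
E[UV] = 0.12
cov(U,V) = E[UV] − E[U]E[V] = 0.12 − (0.04)(0.96) = 0.0816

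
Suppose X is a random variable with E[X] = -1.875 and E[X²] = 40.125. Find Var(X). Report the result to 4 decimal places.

36.6094

Var(X) = 40.125 − (-1.875)² = 36.609375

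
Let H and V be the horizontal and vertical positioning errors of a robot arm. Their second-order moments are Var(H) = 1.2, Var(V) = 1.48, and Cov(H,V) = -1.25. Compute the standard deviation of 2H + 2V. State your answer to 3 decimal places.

Var(2H + 2V) = (2)²·Var(H) + (2)²·Var(V) + 2·(2)·(2)·Cov(H,V)
= 4·1.2 + 4·1.48 + 8·-1.25 = 0.72
sd(2H + 2V) = √0.72 ≈ 0.849

0.849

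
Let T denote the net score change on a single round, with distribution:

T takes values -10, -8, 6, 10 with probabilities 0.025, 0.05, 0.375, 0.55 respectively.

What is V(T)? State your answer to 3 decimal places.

E[T] = (-10)(0.025) + (-8)(0.05) + (6)(0.375) + (10)(0.55) = 7.1
E[T²] = (-10)²(0.025) + (-8)²(0.05) + (6)²(0.375) + (10)²(0.55) = 74.2
V(T) = E[T²] − (E[T])² = 74.2 − (7.1)² = 23.79

23.790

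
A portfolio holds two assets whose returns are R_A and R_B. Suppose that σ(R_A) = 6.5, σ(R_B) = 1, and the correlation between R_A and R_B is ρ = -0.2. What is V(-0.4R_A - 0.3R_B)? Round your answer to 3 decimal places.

6.538

V(R_A) = (6.5)² = 42.25;  V(R_B) = (1)² = 1
Cov(R_A,R_B) = ρ·σ(R_A)·σ(R_B) = -0.2·6.5·1 = -1.3
V(-0.4R_A - 0.3R_B) = (-0.4)²·V(R_A) + (-0.3)²·V(R_B) + 2·(-0.4)·(-0.3)·Cov(R_A,R_B)
= 0.16·42.25 + 0.09·1 + 0.24·-1.3 = 6.538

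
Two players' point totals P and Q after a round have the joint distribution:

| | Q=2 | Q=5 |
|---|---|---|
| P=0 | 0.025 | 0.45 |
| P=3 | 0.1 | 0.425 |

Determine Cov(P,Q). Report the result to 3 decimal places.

E[P] = 1.575,  E[Q] = 4.625
E[PQ] = 6.975
Cov(P,Q) = E[PQ] − E[P]E[Q] = 6.975 − (1.575)(4.625) = -0.309375

-0.309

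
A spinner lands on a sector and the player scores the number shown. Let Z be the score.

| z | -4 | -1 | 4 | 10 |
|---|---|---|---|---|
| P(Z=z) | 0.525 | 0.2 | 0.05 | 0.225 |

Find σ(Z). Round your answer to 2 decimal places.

E[Z] = (-4)(0.525) + (-1)(0.2) + (4)(0.05) + (10)(0.225) = 0.15
E[Z²] = (-4)²(0.525) + (-1)²(0.2) + (4)²(0.05) + (10)²(0.225) = 31.9
Var(Z) = E[Z²] − (E[Z])² = 31.9 − (0.15)² = 31.8775
σ(Z) = √31.8775 ≈ 5.65

5.65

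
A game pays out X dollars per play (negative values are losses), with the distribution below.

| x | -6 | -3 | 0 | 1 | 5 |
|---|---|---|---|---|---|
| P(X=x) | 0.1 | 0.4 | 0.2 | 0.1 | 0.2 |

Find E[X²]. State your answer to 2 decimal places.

12.30

E[X²] = (-6)²(0.1) + (-3)²(0.4) + (0)²(0.2) + (1)²(0.1) + (5)²(0.2) = 12.3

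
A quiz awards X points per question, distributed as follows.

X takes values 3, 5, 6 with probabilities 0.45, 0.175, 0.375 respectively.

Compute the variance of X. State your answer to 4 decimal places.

1.8994

E[X] = (3)(0.45) + (5)(0.175) + (6)(0.375) = 4.475
E[X²] = (3)²(0.45) + (5)²(0.175) + (6)²(0.375) = 21.925
V(X) = E[X²] − (E[X])² = 21.925 − (4.475)² = 1.899375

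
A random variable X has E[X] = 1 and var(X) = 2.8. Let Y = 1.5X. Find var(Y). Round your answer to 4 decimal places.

var(1.5X) = (1.5)²·var(X) = 2.25·2.8 = 6.3

6.3000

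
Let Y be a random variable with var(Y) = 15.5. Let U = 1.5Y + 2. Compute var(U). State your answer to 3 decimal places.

var(1.5Y + 2) = (1.5)²·var(Y) = 2.25·15.5 = 34.875

34.875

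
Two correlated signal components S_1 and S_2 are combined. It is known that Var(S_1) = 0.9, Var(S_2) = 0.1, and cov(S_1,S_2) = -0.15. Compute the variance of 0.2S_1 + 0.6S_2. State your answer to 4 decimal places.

0.0360

Var(0.2S_1 + 0.6S_2) = (0.2)²·Var(S_1) + (0.6)²·Var(S_2) + 2·(0.2)·(0.6)·cov(S_1,S_2)
= 0.04·0.9 + 0.36·0.1 + 0.24·-0.15 = 0.036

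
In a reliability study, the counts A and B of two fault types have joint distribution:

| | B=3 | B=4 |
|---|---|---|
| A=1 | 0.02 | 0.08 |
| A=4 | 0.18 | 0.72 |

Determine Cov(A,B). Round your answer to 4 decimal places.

0.0000

E[A] = 3.7,  E[B] = 3.8
E[AB] = 14.06
Cov(A,B) = E[AB] − E[A]E[B] = 14.06 − (3.7)(3.8) = 0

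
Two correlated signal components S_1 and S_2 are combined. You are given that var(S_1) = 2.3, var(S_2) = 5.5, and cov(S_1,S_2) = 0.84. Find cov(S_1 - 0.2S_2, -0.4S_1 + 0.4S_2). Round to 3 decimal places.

cov(S_1 - 0.2S_2, -0.4S_1 + 0.4S_2) = (1)(-0.4)var(S_1) + (-0.2)(0.4)var(S_2) + [(1)(0.4) + (-0.2)(-0.4)]cov(S_1,S_2)
= -0.4·2.3 + -0.08·5.5 + 0.48·0.84 = -0.9568

-0.957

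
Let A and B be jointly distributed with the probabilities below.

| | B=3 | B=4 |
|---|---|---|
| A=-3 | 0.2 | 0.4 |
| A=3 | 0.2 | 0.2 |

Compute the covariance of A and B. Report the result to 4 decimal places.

E[A] = -0.6,  E[B] = 3.6
E[AB] = -2.4
cov(A,B) = E[AB] − E[A]E[B] = -2.4 − (-0.6)(3.6) = -0.24

-0.2400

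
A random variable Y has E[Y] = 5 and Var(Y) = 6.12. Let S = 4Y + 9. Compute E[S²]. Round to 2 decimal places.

E[4Y + 9] = 4·5 + 9 = 29
Var(4Y + 9) = (4)²·6.12 = 97.92
E[S²] = Var(S) + (E[S])² = 97.92 + (29)² = 938.92

938.92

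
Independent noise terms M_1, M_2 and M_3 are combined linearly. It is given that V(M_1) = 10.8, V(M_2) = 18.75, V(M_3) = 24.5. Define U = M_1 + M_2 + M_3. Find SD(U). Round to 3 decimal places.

By independence, V(U) = (1)²V(M_1) + (1)²V(M_2) + (1)²V(M_3)
= (1)²·10.8 + (1)²·18.75 + (1)²·24.5 = 54.05
SD(U) = √54.05 ≈ 7.352

7.352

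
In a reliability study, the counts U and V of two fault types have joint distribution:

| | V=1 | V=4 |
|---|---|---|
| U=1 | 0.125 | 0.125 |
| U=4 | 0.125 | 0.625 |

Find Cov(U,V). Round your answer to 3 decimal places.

0.563

E[U] = 3.25,  E[V] = 3.25
E[UV] = 11.125
Cov(U,V) = E[UV] − E[U]E[V] = 11.125 − (3.25)(3.25) = 0.5625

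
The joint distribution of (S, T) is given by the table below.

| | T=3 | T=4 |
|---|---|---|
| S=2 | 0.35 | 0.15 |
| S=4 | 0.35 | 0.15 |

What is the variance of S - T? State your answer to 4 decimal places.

1.2100

E[S] = 3,  E[T] = 3.3,  E[ST] = 9.9
Var(S) = 10 − (3)² = 1;  Var(T) = 11.1 − (3.3)² = 0.21
cov(S,T) = 9.9 − (3)(3.3) = 0
Var(S - T) = (1)²·1 + (-1)²·0.21 + 2·(1)·(-1)·0 = 1.21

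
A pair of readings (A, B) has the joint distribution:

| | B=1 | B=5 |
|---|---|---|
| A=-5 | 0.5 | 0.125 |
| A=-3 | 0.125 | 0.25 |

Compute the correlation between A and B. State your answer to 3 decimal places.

E[A] = -4.25,  E[B] = 2.5
E[AB] = -9.75
Cov(A,B) = E[AB] − E[A]E[B] = -9.75 − (-4.25)(2.5) = 0.875
Var(A) = 0.9375,  Var(B) = 3.75
ρ = 0.875 / √(0.9375·3.75) ≈ 0.467

0.467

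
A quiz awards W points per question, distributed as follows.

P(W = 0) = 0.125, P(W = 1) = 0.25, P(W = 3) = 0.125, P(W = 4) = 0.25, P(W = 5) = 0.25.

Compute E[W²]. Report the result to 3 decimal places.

E[W²] = (0)²(0.125) + (1)²(0.25) + (3)²(0.125) + (4)²(0.25) + (5)²(0.25) = 11.625

11.625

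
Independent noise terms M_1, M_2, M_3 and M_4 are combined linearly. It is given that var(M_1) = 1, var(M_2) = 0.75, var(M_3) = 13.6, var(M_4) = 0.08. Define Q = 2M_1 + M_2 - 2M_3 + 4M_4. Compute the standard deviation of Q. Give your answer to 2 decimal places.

7.77

By independence, var(Q) = (2)²var(M_1) + (1)²var(M_2) + (-2)²var(M_3) + (4)²var(M_4)
= (2)²·1 + (1)²·0.75 + (-2)²·13.6 + (4)²·0.08 = 60.43
σ(Q) = √60.43 ≈ 7.77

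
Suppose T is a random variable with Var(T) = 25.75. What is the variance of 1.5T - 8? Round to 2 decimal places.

Var(1.5T - 8) = (1.5)²·Var(T) = 2.25·25.75 = 57.9375

57.94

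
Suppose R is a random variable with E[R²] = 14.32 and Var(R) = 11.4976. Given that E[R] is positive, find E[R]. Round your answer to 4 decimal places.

(E[R])² = E[R²] − Var(R) = 14.32 − 11.4976 = 2.8224
E[R] = √2.8224 = 1.68

1.6800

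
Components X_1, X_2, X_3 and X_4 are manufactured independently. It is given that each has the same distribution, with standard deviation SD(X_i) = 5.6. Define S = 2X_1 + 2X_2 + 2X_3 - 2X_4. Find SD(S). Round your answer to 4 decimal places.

V(X_i) = (5.6)² = 31.36
By independence, V(S) = (2)²V(X_1) + (2)²V(X_2) + (2)²V(X_3) + (-2)²V(X_4)
= (2)²·31.36 + (2)²·31.36 + (2)²·31.36 + (-2)²·31.36 = 501.76
SD(S) = √501.76 ≈ 22.4000

22.4000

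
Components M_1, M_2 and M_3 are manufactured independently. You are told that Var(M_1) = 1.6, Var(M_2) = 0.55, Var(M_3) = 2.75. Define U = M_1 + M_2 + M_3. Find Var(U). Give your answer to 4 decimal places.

4.9000

By independence, Var(U) = (1)²Var(M_1) + (1)²Var(M_2) + (1)²Var(M_3)
= (1)²·1.6 + (1)²·0.55 + (1)²·2.75 = 4.9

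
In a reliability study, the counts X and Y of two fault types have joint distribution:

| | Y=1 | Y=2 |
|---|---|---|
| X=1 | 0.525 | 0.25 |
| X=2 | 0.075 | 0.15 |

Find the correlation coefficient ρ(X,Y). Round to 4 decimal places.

0.2933

E[X] = 1.225,  E[Y] = 1.4
E[XY] = 1.775
Cov(X,Y) = E[XY] − E[X]E[Y] = 1.775 − (1.225)(1.4) = 0.06
var(X) = 0.174375,  var(Y) = 0.24
ρ = 0.06 / √(0.174375·0.24) ≈ 0.2933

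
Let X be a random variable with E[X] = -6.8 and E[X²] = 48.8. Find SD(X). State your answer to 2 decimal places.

Var(X) = 48.8 − (-6.8)² = 2.56
SD(X) = √2.56 ≈ 1.60

1.60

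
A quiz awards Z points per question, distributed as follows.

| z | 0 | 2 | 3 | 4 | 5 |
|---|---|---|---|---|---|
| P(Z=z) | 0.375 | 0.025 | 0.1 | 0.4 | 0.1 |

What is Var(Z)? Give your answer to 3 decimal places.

E[Z] = (0)(0.375) + (2)(0.025) + (3)(0.1) + (4)(0.4) + (5)(0.1) = 2.45
E[Z²] = (0)²(0.375) + (2)²(0.025) + (3)²(0.1) + (4)²(0.4) + (5)²(0.1) = 9.9
Var(Z) = E[Z²] − (E[Z])² = 9.9 − (2.45)² = 3.8975

3.898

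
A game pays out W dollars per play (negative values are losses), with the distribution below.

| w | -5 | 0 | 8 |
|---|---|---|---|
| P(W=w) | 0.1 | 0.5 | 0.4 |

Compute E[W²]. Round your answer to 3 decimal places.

E[W²] = (-5)²(0.1) + (0)²(0.5) + (8)²(0.4) = 28.1

28.100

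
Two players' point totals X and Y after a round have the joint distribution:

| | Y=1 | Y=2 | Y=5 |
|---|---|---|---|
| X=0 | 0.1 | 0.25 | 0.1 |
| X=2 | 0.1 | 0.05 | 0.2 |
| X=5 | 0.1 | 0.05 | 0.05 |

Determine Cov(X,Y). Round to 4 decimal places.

-0.0250

E[X] = 1.7,  E[Y] = 2.75
E[XY] = 4.65
Cov(X,Y) = E[XY] − E[X]E[Y] = 4.65 − (1.7)(2.75) = -0.025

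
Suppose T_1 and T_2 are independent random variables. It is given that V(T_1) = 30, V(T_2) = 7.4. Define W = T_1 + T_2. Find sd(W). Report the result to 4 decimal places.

By independence, V(W) = (1)²V(T_1) + (1)²V(T_2)
= (1)²·30 + (1)²·7.4 = 37.4
sd(W) = √37.4 ≈ 6.1156

6.1156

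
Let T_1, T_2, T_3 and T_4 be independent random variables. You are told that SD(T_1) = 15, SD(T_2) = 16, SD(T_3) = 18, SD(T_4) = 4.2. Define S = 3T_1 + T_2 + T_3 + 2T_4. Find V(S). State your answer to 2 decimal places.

2675.56

V(T_1) = 225, V(T_2) = 256, V(T_3) = 324, V(T_4) = 17.64
By independence, V(S) = (3)²V(T_1) + (1)²V(T_2) + (1)²V(T_3) + (2)²V(T_4)
= (3)²·225 + (1)²·256 + (1)²·324 + (2)²·17.64 = 2675.56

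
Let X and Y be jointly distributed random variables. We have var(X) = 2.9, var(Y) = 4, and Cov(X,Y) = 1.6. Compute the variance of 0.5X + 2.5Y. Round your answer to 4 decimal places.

var(0.5X + 2.5Y) = (0.5)²·var(X) + (2.5)²·var(Y) + 2·(0.5)·(2.5)·Cov(X,Y)
= 0.25·2.9 + 6.25·4 + 2.5·1.6 = 29.725

29.7250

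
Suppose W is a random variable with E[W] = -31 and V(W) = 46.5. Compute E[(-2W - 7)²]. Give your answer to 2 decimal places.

E[-2W - 7] = -2·-31 − 7 = 55
V(-2W - 7) = (-2)²·46.5 = 186
E[(-2W - 7)²] = V((-2W - 7)) + (E[(-2W - 7)])² = 186 + (55)² = 3211

3211.00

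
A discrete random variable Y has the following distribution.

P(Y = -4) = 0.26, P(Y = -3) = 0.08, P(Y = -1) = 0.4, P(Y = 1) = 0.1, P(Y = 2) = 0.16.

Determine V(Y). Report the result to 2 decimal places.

E[Y] = (-4)(0.26) + (-3)(0.08) + (-1)(0.4) + (1)(0.1) + (2)(0.16) = -1.26
E[Y²] = (-4)²(0.26) + (-3)²(0.08) + (-1)²(0.4) + (1)²(0.1) + (2)²(0.16) = 6.02
V(Y) = E[Y²] − (E[Y])² = 6.02 − (-1.26)² = 4.4324

4.43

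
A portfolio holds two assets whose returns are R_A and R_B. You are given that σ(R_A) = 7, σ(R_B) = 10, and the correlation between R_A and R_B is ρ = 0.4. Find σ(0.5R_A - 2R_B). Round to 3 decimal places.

18.875

var(R_A) = (7)² = 49;  var(R_B) = (10)² = 100
Cov(R_A,R_B) = ρ·σ(R_A)·σ(R_B) = 0.4·7·10 = 28
var(0.5R_A - 2R_B) = (0.5)²·var(R_A) + (-2)²·var(R_B) + 2·(0.5)·(-2)·Cov(R_A,R_B)
= 0.25·49 + 4·100 + -2·28 = 356.25
σ(0.5R_A - 2R_B) = √356.25 ≈ 18.875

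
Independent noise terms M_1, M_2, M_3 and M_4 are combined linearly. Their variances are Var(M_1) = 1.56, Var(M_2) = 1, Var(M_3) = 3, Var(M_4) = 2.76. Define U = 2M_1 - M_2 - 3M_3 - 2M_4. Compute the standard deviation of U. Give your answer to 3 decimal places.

6.729

By independence, Var(U) = (2)²Var(M_1) + (-1)²Var(M_2) + (-3)²Var(M_3) + (-2)²Var(M_4)
= (2)²·1.56 + (-1)²·1 + (-3)²·3 + (-2)²·2.76 = 45.28
SD(U) = √45.28 ≈ 6.729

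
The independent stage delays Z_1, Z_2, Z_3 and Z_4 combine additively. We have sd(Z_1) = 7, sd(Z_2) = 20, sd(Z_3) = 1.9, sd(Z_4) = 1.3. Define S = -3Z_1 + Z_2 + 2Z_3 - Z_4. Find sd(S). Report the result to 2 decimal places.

var(Z_1) = 49, var(Z_2) = 400, var(Z_3) = 3.61, var(Z_4) = 1.69
By independence, var(S) = (-3)²var(Z_1) + (1)²var(Z_2) + (2)²var(Z_3) + (-1)²var(Z_4)
= (-3)²·49 + (1)²·400 + (2)²·3.61 + (-1)²·1.69 = 857.13
sd(S) = √857.13 ≈ 29.28

29.28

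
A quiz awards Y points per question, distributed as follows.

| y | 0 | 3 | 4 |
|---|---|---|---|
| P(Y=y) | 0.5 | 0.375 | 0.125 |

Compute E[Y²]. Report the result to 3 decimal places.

5.375

E[Y²] = (0)²(0.5) + (3)²(0.375) + (4)²(0.125) = 5.375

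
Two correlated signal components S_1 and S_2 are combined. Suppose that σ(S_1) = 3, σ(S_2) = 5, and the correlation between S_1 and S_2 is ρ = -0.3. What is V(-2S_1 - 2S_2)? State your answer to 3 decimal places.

V(S_1) = (3)² = 9;  V(S_2) = (5)² = 25
Cov(S_1,S_2) = ρ·σ(S_1)·σ(S_2) = -0.3·3·5 = -4.5
V(-2S_1 - 2S_2) = (-2)²·V(S_1) + (-2)²·V(S_2) + 2·(-2)·(-2)·Cov(S_1,S_2)
= 4·9 + 4·25 + 8·-4.5 = 100

100.000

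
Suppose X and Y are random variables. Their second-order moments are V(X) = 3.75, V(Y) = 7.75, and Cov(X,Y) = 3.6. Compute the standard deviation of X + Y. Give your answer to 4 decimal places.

4.3243

V(X + Y) = (1)²·V(X) + (1)²·V(Y) + 2·(1)·(1)·Cov(X,Y)
= 1·3.75 + 1·7.75 + 2·3.6 = 18.7
sd(X + Y) = √18.7 ≈ 4.3243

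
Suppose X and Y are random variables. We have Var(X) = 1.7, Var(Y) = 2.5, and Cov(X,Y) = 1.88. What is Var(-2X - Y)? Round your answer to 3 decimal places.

16.820

Var(-2X - Y) = (-2)²·Var(X) + (-1)²·Var(Y) + 2·(-2)·(-1)·Cov(X,Y)
= 4·1.7 + 1·2.5 + 4·1.88 = 16.82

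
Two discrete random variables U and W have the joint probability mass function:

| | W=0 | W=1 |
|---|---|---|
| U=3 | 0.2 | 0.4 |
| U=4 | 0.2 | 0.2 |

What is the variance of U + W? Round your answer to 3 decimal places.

0.400

E[U] = 3.4,  E[W] = 0.6,  E[UW] = 2
V(U) = 11.8 − (3.4)² = 0.24;  V(W) = 0.6 − (0.6)² = 0.24
cov(U,W) = 2 − (3.4)(0.6) = -0.04
V(U + W) = (1)²·0.24 + (1)²·0.24 + 2·(1)·(1)·-0.04 = 0.4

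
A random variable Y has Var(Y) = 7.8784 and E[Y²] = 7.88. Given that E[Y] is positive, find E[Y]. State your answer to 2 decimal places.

(E[Y])² = E[Y²] − Var(Y) = 7.88 − 7.8784 = 0.0016
E[Y] = √0.0016 = 0.04

0.04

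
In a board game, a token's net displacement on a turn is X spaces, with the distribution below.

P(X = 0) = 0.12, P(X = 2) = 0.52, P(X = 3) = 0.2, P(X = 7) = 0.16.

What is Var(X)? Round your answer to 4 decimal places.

E[X] = (0)(0.12) + (2)(0.52) + (3)(0.2) + (7)(0.16) = 2.76
E[X²] = (0)²(0.12) + (2)²(0.52) + (3)²(0.2) + (7)²(0.16) = 11.72
Var(X) = E[X²] − (E[X])² = 11.72 − (2.76)² = 4.1024

4.1024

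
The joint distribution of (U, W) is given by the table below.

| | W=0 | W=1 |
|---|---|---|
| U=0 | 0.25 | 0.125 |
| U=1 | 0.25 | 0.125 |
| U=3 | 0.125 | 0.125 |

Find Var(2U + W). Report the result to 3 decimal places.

5.984

E[U] = 1.125,  E[W] = 0.375,  E[UW] = 0.5
Var(U) = 2.625 − (1.125)² = 1.359375;  Var(W) = 0.375 − (0.375)² = 0.234375
cov(U,W) = 0.5 − (1.125)(0.375) = 0.078125
Var(2U + W) = (2)²·1.359375 + (1)²·0.234375 + 2·(2)·(1)·0.078125 = 5.984375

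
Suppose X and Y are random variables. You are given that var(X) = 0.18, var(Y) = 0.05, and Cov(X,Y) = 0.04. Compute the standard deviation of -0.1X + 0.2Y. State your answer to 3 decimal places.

var(-0.1X + 0.2Y) = (-0.1)²·var(X) + (0.2)²·var(Y) + 2·(-0.1)·(0.2)·Cov(X,Y)
= 0.01·0.18 + 0.04·0.05 + -0.04·0.04 = 0.0022
σ(-0.1X + 0.2Y) = √0.0022 ≈ 0.047

0.047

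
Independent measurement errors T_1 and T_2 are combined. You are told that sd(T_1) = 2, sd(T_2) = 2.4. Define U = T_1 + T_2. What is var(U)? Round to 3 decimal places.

9.760

var(T_1) = 4, var(T_2) = 5.76
By independence, var(U) = (1)²var(T_1) + (1)²var(T_2)
= (1)²·4 + (1)²·5.76 = 9.76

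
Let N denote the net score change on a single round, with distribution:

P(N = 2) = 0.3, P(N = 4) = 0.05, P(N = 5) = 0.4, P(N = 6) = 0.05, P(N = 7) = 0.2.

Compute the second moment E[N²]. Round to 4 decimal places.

E[N²] = (2)²(0.3) + (4)²(0.05) + (5)²(0.4) + (6)²(0.05) + (7)²(0.2) = 23.6

23.6000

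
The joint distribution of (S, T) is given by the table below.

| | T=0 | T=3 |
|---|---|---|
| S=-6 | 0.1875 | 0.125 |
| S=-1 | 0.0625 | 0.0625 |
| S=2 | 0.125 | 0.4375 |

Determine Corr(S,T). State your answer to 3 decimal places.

0.351

E[S] = -0.875,  E[T] = 1.875
E[ST] = 0.1875
Cov(S,T) = E[ST] − E[S]E[T] = 0.1875 − (-0.875)(1.875) = 1.828125
Var(S) = 12.859375,  Var(T) = 2.109375
ρ = 1.828125 / √(12.859375·2.109375) ≈ 0.351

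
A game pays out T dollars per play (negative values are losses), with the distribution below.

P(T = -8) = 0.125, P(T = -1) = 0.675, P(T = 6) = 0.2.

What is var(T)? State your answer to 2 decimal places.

E[T] = (-8)(0.125) + (-1)(0.675) + (6)(0.2) = -0.475
E[T²] = (-8)²(0.125) + (-1)²(0.675) + (6)²(0.2) = 15.875
var(T) = E[T²] − (E[T])² = 15.875 − (-0.475)² = 15.649375

15.65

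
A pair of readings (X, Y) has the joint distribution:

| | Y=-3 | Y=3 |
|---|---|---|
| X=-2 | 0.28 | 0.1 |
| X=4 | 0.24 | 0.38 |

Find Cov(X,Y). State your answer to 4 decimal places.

E[X] = 1.72,  E[Y] = -0.12
E[XY] = 2.76
Cov(X,Y) = E[XY] − E[X]E[Y] = 2.76 − (1.72)(-0.12) = 2.9664

2.9664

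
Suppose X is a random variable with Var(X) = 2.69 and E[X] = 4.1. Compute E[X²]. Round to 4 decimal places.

19.5000

E[X²] = Var(X) + (E[X])² = 2.69 + (4.1)² = 19.5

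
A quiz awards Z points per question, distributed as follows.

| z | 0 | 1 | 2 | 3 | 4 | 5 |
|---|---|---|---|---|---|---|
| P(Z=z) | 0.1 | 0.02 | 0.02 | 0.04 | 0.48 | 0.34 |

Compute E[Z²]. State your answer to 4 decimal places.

E[Z²] = (0)²(0.1) + (1)²(0.02) + (2)²(0.02) + (3)²(0.04) + (4)²(0.48) + (5)²(0.34) = 16.64

16.6400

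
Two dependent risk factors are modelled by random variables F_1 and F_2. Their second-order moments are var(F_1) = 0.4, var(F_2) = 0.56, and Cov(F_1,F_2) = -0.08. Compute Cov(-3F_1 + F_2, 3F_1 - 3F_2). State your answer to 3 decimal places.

-6.240

Cov(-3F_1 + F_2, 3F_1 - 3F_2) = (-3)(3)var(F_1) + (1)(-3)var(F_2) + [(-3)(-3) + (1)(3)]Cov(F_1,F_2)
= -9·0.4 + -3·0.56 + 12·-0.08 = -6.24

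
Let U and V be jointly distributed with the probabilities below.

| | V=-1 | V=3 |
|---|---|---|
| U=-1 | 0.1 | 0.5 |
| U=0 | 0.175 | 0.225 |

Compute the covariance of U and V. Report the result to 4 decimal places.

-0.2600

E[U] = -0.6,  E[V] = 1.9
E[UV] = -1.4
Cov(U,V) = E[UV] − E[U]E[V] = -1.4 − (-0.6)(1.9) = -0.26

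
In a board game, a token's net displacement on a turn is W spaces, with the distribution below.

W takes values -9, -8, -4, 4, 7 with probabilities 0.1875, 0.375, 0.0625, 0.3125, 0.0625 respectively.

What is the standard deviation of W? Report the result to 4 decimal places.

E[W] = (-9)(0.1875) + (-8)(0.375) + (-4)(0.0625) + (4)(0.3125) + (7)(0.0625) = -3.25
E[W²] = (-9)²(0.1875) + (-8)²(0.375) + (-4)²(0.0625) + (4)²(0.3125) + (7)²(0.0625) = 48.25
var(W) = E[W²] − (E[W])² = 48.25 − (-3.25)² = 37.6875
sd(W) = √37.6875 ≈ 6.1390

6.1390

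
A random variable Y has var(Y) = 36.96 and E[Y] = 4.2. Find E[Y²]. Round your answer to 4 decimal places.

54.6000

E[Y²] = var(Y) + (E[Y])² = 36.96 + (4.2)² = 54.6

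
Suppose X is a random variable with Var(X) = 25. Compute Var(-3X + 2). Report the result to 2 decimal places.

225.00

Var(-3X + 2) = (-3)²·Var(X) = 9·25 = 225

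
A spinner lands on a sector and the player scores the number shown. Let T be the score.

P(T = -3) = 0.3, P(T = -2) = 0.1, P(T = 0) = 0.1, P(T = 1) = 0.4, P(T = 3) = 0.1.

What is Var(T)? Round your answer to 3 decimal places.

4.240

E[T] = (-3)(0.3) + (-2)(0.1) + (0)(0.1) + (1)(0.4) + (3)(0.1) = -0.4
E[T²] = (-3)²(0.3) + (-2)²(0.1) + (0)²(0.1) + (1)²(0.4) + (3)²(0.1) = 4.4
Var(T) = E[T²] − (E[T])² = 4.4 − (-0.4)² = 4.24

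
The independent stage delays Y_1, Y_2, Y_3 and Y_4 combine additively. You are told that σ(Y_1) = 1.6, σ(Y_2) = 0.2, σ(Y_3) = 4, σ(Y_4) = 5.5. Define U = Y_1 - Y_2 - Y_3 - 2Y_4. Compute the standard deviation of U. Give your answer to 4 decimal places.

var(Y_1) = 2.56, var(Y_2) = 0.04, var(Y_3) = 16, var(Y_4) = 30.25
By independence, var(U) = (1)²var(Y_1) + (-1)²var(Y_2) + (-1)²var(Y_3) + (-2)²var(Y_4)
= (1)²·2.56 + (-1)²·0.04 + (-1)²·16 + (-2)²·30.25 = 139.6
σ(U) = √139.6 ≈ 11.8152

11.8152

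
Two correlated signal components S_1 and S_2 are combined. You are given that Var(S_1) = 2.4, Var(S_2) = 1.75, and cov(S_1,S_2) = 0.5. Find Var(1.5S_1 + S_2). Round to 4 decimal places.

Var(1.5S_1 + S_2) = (1.5)²·Var(S_1) + (1)²·Var(S_2) + 2·(1.5)·(1)·cov(S_1,S_2)
= 2.25·2.4 + 1·1.75 + 3·0.5 = 8.65

8.6500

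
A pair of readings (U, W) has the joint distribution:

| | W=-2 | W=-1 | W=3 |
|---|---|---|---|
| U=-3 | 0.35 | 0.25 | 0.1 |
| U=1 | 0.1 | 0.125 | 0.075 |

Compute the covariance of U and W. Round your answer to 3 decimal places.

0.500

E[U] = -1.8,  E[W] = -0.75
E[UW] = 1.85
cov(U,W) = E[UW] − E[U]E[W] = 1.85 − (-1.8)(-0.75) = 0.5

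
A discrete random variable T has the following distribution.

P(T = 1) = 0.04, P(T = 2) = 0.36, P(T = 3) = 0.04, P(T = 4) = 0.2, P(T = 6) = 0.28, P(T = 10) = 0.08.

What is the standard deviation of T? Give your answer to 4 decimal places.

2.4113

E[T] = (1)(0.04) + (2)(0.36) + (3)(0.04) + (4)(0.2) + (6)(0.28) + (10)(0.08) = 4.16
E[T²] = (1)²(0.04) + (2)²(0.36) + (3)²(0.04) + (4)²(0.2) + (6)²(0.28) + (10)²(0.08) = 23.12
Var(T) = E[T²] − (E[T])² = 23.12 − (4.16)² = 5.8144
SD(T) = √5.8144 ≈ 2.4113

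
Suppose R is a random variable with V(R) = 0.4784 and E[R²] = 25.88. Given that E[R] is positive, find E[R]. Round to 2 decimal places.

(E[R])² = E[R²] − V(R) = 25.88 − 0.4784 = 25.4016
E[R] = √25.4016 = 5.04

5.04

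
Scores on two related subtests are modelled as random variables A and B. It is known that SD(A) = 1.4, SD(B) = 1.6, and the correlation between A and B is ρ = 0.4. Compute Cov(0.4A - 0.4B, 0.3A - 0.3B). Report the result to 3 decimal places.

Var(A) = (1.4)² = 1.96;  Var(B) = (1.6)² = 2.56
Cov(A,B) = ρ·SD(A)·SD(B) = 0.4·1.4·1.6 = 0.896
Cov(0.4A - 0.4B, 0.3A - 0.3B) = (0.4)(0.3)Var(A) + (-0.4)(-0.3)Var(B) + [(0.4)(-0.3) + (-0.4)(0.3)]Cov(A,B)
= 0.12·1.96 + 0.12·2.56 + -0.24·0.896 = 0.32736

0.327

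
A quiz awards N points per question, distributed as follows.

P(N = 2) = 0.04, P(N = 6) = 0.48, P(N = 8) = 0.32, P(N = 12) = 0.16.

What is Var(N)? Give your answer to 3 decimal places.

E[N] = (2)(0.04) + (6)(0.48) + (8)(0.32) + (12)(0.16) = 7.44
E[N²] = (2)²(0.04) + (6)²(0.48) + (8)²(0.32) + (12)²(0.16) = 60.96
Var(N) = E[N²] − (E[N])² = 60.96 − (7.44)² = 5.6064

5.606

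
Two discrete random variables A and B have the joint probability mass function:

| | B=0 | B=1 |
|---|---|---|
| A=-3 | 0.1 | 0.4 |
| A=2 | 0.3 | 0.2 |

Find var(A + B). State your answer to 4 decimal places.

5.4900

E[A] = -0.5,  E[B] = 0.6,  E[AB] = -0.8
var(A) = 6.5 − (-0.5)² = 6.25;  var(B) = 0.6 − (0.6)² = 0.24
Cov(A,B) = -0.8 − (-0.5)(0.6) = -0.5
var(A + B) = (1)²·6.25 + (1)²·0.24 + 2·(1)·(1)·-0.5 = 5.49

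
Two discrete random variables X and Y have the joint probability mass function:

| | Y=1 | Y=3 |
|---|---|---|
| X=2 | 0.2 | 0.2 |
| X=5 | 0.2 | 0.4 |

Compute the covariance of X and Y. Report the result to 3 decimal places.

E[X] = 3.8,  E[Y] = 2.2
E[XY] = 8.6
Cov(X,Y) = E[XY] − E[X]E[Y] = 8.6 − (3.8)(2.2) = 0.24

0.240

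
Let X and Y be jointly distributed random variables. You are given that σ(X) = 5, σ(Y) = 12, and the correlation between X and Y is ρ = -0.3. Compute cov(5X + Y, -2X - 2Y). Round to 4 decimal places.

var(X) = (5)² = 25;  var(Y) = (12)² = 144
cov(X,Y) = ρ·σ(X)·σ(Y) = -0.3·5·12 = -18
cov(5X + Y, -2X - 2Y) = (5)(-2)var(X) + (1)(-2)var(Y) + [(5)(-2) + (1)(-2)]cov(X,Y)
= -10·25 + -2·144 + -12·-18 = -322

-322.0000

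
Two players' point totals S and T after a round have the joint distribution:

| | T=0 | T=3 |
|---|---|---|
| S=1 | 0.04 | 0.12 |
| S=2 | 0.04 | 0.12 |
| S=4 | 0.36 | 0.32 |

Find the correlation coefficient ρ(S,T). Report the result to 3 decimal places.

E[S] = 3.2,  E[T] = 1.68
E[ST] = 4.92
Cov(S,T) = E[ST] − E[S]E[T] = 4.92 − (3.2)(1.68) = -0.456
V(S) = 1.44,  V(T) = 2.2176
ρ = -0.456 / √(1.44·2.2176) ≈ -0.255

-0.255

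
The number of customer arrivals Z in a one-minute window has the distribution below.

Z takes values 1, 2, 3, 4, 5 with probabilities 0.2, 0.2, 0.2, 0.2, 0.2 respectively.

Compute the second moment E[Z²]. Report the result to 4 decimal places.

E[Z²] = (1)²(0.2) + (2)²(0.2) + (3)²(0.2) + (4)²(0.2) + (5)²(0.2) = 11

11.0000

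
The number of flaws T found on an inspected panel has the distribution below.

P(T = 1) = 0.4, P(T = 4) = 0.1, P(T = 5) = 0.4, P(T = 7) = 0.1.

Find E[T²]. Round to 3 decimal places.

16.900

E[T²] = (1)²(0.4) + (4)²(0.1) + (5)²(0.4) + (7)²(0.1) = 16.9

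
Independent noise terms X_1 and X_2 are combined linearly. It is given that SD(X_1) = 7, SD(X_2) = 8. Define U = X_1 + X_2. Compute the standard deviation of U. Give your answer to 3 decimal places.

10.630

var(X_1) = 49, var(X_2) = 64
By independence, var(U) = (1)²var(X_1) + (1)²var(X_2)
= (1)²·49 + (1)²·64 = 113
SD(U) = √113 ≈ 10.630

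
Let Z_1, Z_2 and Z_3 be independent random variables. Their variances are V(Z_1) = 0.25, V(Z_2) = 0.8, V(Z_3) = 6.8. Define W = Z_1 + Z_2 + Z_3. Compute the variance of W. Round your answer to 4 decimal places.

7.8500

By independence, V(W) = (1)²V(Z_1) + (1)²V(Z_2) + (1)²V(Z_3)
= (1)²·0.25 + (1)²·0.8 + (1)²·6.8 = 7.85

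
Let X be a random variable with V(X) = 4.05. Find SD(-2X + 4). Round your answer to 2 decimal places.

4.02

V(-2X + 4) = (-2)²·4.05 = 16.2
SD(-2X + 4) = √16.2 ≈ 4.02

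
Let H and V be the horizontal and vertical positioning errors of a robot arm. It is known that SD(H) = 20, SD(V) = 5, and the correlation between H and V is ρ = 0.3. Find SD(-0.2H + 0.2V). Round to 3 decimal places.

3.821

var(H) = (20)² = 400;  var(V) = (5)² = 25
Cov(H,V) = ρ·SD(H)·SD(V) = 0.3·20·5 = 30
var(-0.2H + 0.2V) = (-0.2)²·var(H) + (0.2)²·var(V) + 2·(-0.2)·(0.2)·Cov(H,V)
= 0.04·400 + 0.04·25 + -0.08·30 = 14.6
SD(-0.2H + 0.2V) = √14.6 ≈ 3.821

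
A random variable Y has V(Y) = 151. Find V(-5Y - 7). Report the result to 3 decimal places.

V(-5Y - 7) = (-5)²·V(Y) = 25·151 = 3775

3775.000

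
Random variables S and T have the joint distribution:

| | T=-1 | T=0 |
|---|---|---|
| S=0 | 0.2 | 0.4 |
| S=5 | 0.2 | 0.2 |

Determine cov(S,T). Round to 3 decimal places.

E[S] = 2,  E[T] = -0.4
E[ST] = -1
cov(S,T) = E[ST] − E[S]E[T] = -1 − (2)(-0.4) = -0.2

-0.200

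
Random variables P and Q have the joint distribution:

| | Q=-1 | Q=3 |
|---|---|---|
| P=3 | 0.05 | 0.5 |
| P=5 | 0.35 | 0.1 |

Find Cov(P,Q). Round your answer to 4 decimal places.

E[P] = 3.9,  E[Q] = 1.4
E[PQ] = 4.1
Cov(P,Q) = E[PQ] − E[P]E[Q] = 4.1 − (3.9)(1.4) = -1.36

-1.3600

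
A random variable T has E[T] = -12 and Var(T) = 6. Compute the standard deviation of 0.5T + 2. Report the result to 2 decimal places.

1.22

Var(0.5T + 2) = (0.5)²·6 = 1.5
σ(0.5T + 2) = √1.5 ≈ 1.22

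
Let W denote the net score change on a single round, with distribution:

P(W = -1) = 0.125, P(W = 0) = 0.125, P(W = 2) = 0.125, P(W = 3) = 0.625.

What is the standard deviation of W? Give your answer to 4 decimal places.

1.5000

E[W] = (-1)(0.125) + (0)(0.125) + (2)(0.125) + (3)(0.625) = 2
E[W²] = (-1)²(0.125) + (0)²(0.125) + (2)²(0.125) + (3)²(0.625) = 6.25
Var(W) = E[W²] − (E[W])² = 6.25 − (2)² = 2.25
σ(W) = √2.25 ≈ 1.5000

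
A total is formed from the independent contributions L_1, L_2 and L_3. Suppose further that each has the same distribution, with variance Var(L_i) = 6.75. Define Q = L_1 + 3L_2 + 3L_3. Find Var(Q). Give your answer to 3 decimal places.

128.250

By independence, Var(Q) = (1)²Var(L_1) + (3)²Var(L_2) + (3)²Var(L_3)
= (1)²·6.75 + (3)²·6.75 + (3)²·6.75 = 128.25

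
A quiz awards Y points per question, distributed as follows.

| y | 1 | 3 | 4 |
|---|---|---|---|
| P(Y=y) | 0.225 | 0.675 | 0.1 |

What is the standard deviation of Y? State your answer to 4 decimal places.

0.9367

E[Y] = (1)(0.225) + (3)(0.675) + (4)(0.1) = 2.65
E[Y²] = (1)²(0.225) + (3)²(0.675) + (4)²(0.1) = 7.9
Var(Y) = E[Y²] − (E[Y])² = 7.9 − (2.65)² = 0.8775
SD(Y) = √0.8775 ≈ 0.9367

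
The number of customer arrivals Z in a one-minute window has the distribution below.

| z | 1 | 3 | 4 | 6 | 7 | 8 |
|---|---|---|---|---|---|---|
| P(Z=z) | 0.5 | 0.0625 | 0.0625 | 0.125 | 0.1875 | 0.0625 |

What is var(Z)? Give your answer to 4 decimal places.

7.5000

E[Z] = (1)(0.5) + (3)(0.0625) + (4)(0.0625) + (6)(0.125) + (7)(0.1875) + (8)(0.0625) = 3.5
E[Z²] = (1)²(0.5) + (3)²(0.0625) + (4)²(0.0625) + (6)²(0.125) + (7)²(0.1875) + (8)²(0.0625) = 19.75
var(Z) = E[Z²] − (E[Z])² = 19.75 − (3.5)² = 7.5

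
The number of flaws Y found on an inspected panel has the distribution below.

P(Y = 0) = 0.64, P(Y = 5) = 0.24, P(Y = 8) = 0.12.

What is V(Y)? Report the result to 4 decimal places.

E[Y] = (0)(0.64) + (5)(0.24) + (8)(0.12) = 2.16
E[Y²] = (0)²(0.64) + (5)²(0.24) + (8)²(0.12) = 13.68
V(Y) = E[Y²] − (E[Y])² = 13.68 − (2.16)² = 9.0144

9.0144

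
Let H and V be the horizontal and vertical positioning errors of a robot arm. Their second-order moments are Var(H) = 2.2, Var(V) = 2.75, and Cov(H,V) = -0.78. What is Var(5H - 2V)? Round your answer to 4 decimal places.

Var(5H - 2V) = (5)²·Var(H) + (-2)²·Var(V) + 2·(5)·(-2)·Cov(H,V)
= 25·2.2 + 4·2.75 + -20·-0.78 = 81.6

81.6000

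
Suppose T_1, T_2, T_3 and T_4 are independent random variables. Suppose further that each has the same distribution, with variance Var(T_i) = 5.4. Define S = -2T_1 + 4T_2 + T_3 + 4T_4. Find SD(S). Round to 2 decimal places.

14.14

By independence, Var(S) = (-2)²Var(T_1) + (4)²Var(T_2) + (1)²Var(T_3) + (4)²Var(T_4)
= (-2)²·5.4 + (4)²·5.4 + (1)²·5.4 + (4)²·5.4 = 199.8
SD(S) = √199.8 ≈ 14.14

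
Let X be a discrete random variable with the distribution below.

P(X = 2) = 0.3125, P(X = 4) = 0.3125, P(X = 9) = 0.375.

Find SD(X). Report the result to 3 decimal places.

3.010

E[X] = (2)(0.3125) + (4)(0.3125) + (9)(0.375) = 5.25
E[X²] = (2)²(0.3125) + (4)²(0.3125) + (9)²(0.375) = 36.625
Var(X) = E[X²] − (E[X])² = 36.625 − (5.25)² = 9.0625
SD(X) = √9.0625 ≈ 3.010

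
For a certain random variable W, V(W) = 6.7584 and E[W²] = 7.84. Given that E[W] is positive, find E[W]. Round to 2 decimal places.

(E[W])² = E[W²] − V(W) = 7.84 − 6.7584 = 1.0816
E[W] = √1.0816 = 1.04

1.04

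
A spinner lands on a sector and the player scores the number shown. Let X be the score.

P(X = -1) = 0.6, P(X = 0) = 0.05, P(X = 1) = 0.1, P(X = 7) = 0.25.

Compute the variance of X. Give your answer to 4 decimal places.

11.3875

E[X] = (-1)(0.6) + (0)(0.05) + (1)(0.1) + (7)(0.25) = 1.25
E[X²] = (-1)²(0.6) + (0)²(0.05) + (1)²(0.1) + (7)²(0.25) = 12.95
Var(X) = E[X²] − (E[X])² = 12.95 − (1.25)² = 11.3875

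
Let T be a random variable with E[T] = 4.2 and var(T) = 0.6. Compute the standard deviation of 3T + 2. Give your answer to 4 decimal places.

2.3238

var(3T + 2) = (3)²·0.6 = 5.4
σ(3T + 2) = √5.4 ≈ 2.3238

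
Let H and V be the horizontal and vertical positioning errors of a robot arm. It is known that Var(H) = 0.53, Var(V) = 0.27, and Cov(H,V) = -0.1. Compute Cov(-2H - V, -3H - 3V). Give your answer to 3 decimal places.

3.090

Cov(-2H - V, -3H - 3V) = (-2)(-3)Var(H) + (-1)(-3)Var(V) + [(-2)(-3) + (-1)(-3)]Cov(H,V)
= 6·0.53 + 3·0.27 + 9·-0.1 = 3.09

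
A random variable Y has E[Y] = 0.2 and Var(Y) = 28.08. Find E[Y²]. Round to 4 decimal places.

28.1200

E[Y²] = Var(Y) + (E[Y])² = 28.08 + (0.2)² = 28.12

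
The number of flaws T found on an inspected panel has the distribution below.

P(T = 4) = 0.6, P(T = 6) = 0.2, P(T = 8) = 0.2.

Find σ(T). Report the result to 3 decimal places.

E[T] = (4)(0.6) + (6)(0.2) + (8)(0.2) = 5.2
E[T²] = (4)²(0.6) + (6)²(0.2) + (8)²(0.2) = 29.6
var(T) = E[T²] − (E[T])² = 29.6 − (5.2)² = 2.56
σ(T) = √2.56 ≈ 1.600

1.600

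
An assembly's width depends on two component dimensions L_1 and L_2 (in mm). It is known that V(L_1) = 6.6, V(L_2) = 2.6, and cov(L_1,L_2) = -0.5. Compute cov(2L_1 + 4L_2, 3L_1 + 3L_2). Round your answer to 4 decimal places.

61.8000

cov(2L_1 + 4L_2, 3L_1 + 3L_2) = (2)(3)V(L_1) + (4)(3)V(L_2) + [(2)(3) + (4)(3)]cov(L_1,L_2)
= 6·6.6 + 12·2.6 + 18·-0.5 = 61.8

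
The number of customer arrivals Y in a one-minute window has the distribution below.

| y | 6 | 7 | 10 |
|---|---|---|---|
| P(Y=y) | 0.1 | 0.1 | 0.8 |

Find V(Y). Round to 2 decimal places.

2.01

E[Y] = (6)(0.1) + (7)(0.1) + (10)(0.8) = 9.3
E[Y²] = (6)²(0.1) + (7)²(0.1) + (10)²(0.8) = 88.5
V(Y) = E[Y²] − (E[Y])² = 88.5 − (9.3)² = 2.01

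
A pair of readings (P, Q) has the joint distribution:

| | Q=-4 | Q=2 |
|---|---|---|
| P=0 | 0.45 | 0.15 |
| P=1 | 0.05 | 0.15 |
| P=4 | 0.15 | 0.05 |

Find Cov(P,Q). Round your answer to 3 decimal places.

0.000

E[P] = 1,  E[Q] = -1.9
E[PQ] = -1.9
Cov(P,Q) = E[PQ] − E[P]E[Q] = -1.9 − (1)(-1.9) = 0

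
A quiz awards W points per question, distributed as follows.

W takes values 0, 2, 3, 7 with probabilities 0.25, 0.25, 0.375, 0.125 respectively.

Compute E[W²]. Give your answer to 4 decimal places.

10.5000

E[W²] = (0)²(0.25) + (2)²(0.25) + (3)²(0.375) + (7)²(0.125) = 10.5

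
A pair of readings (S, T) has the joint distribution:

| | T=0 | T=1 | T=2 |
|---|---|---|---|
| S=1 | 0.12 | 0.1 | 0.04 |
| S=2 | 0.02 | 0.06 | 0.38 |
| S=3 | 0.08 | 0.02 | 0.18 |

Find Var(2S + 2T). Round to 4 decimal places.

6.2400

E[S] = 2.02,  E[T] = 1.38,  E[ST] = 2.96
Var(S) = 4.62 − (2.02)² = 0.5396;  Var(T) = 2.58 − (1.38)² = 0.6756
cov(S,T) = 2.96 − (2.02)(1.38) = 0.1724
Var(2S + 2T) = (2)²·0.5396 + (2)²·0.6756 + 2·(2)·(2)·0.1724 = 6.24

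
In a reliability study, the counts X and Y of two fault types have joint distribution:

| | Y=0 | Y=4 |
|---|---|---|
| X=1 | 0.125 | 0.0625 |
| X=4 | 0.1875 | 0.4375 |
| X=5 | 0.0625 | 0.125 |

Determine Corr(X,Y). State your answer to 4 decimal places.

E[X] = 3.625,  E[Y] = 2.5
E[XY] = 9.75
Cov(X,Y) = E[XY] − E[X]E[Y] = 9.75 − (3.625)(2.5) = 0.6875
Var(X) = 1.734375,  Var(Y) = 3.75
ρ = 0.6875 / √(1.734375·3.75) ≈ 0.2696

0.2696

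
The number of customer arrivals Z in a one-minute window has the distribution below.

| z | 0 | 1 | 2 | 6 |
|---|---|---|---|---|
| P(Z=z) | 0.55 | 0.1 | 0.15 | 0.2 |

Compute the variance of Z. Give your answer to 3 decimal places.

5.340

E[Z] = (0)(0.55) + (1)(0.1) + (2)(0.15) + (6)(0.2) = 1.6
E[Z²] = (0)²(0.55) + (1)²(0.1) + (2)²(0.15) + (6)²(0.2) = 7.9
V(Z) = E[Z²] − (E[Z])² = 7.9 − (1.6)² = 5.34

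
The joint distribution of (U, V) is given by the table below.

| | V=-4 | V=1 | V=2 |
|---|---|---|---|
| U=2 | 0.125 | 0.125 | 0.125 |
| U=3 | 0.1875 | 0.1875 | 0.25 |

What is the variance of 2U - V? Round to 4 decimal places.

7.4961

E[U] = 2.625,  E[V] = -0.1875,  E[UV] = -0.4375
Var(U) = 7.125 − (2.625)² = 0.234375;  Var(V) = 6.8125 − (-0.1875)² = 6.77734375
Cov(U,V) = -0.4375 − (2.625)(-0.1875) = 0.0546875
Var(2U - V) = (2)²·0.234375 + (-1)²·6.77734375 + 2·(2)·(-1)·0.0546875 = 7.49609375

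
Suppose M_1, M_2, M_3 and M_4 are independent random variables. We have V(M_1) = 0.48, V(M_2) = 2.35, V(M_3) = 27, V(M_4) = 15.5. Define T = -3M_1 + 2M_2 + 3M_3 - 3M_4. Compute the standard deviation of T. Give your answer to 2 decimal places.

By independence, V(T) = (-3)²V(M_1) + (2)²V(M_2) + (3)²V(M_3) + (-3)²V(M_4)
= (-3)²·0.48 + (2)²·2.35 + (3)²·27 + (-3)²·15.5 = 396.22
sd(T) = √396.22 ≈ 19.91

19.91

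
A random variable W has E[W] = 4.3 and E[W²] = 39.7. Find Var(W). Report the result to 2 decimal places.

Var(W) = 39.7 − (4.3)² = 21.21

21.21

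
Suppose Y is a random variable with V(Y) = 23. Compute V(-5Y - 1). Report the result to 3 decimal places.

V(-5Y - 1) = (-5)²·V(Y) = 25·23 = 575

575.000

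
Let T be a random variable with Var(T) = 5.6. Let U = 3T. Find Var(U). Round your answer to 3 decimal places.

Var(3T) = (3)²·Var(T) = 9·5.6 = 50.4

50.400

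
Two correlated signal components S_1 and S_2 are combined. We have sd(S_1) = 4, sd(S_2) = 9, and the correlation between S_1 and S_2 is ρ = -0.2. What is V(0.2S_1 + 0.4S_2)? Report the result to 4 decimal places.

V(S_1) = (4)² = 16;  V(S_2) = (9)² = 81
Cov(S_1,S_2) = ρ·sd(S_1)·sd(S_2) = -0.2·4·9 = -7.2
V(0.2S_1 + 0.4S_2) = (0.2)²·V(S_1) + (0.4)²·V(S_2) + 2·(0.2)·(0.4)·Cov(S_1,S_2)
= 0.04·16 + 0.16·81 + 0.16·-7.2 = 12.448

12.4480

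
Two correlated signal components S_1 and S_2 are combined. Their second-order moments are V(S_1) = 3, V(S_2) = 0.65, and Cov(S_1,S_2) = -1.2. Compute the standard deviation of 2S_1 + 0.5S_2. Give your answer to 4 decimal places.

V(2S_1 + 0.5S_2) = (2)²·V(S_1) + (0.5)²·V(S_2) + 2·(2)·(0.5)·Cov(S_1,S_2)
= 4·3 + 0.25·0.65 + 2·-1.2 = 9.7625
sd(2S_1 + 0.5S_2) = √9.7625 ≈ 3.1245

3.1245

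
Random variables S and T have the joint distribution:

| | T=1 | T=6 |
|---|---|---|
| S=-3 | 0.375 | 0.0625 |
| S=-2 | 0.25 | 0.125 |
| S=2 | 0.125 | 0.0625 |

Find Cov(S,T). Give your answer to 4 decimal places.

0.5469

E[S] = -1.6875,  E[T] = 2.25
E[ST] = -3.25
Cov(S,T) = E[ST] − E[S]E[T] = -3.25 − (-1.6875)(2.25) = 0.546875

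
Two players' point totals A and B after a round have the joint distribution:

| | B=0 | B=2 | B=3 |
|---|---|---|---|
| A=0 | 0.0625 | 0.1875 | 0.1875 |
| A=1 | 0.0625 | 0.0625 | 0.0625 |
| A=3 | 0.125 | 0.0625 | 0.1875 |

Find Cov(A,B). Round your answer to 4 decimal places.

-0.1680

E[A] = 1.3125,  E[B] = 1.9375
E[AB] = 2.375
Cov(A,B) = E[AB] − E[A]E[B] = 2.375 − (1.3125)(1.9375) = -0.16796875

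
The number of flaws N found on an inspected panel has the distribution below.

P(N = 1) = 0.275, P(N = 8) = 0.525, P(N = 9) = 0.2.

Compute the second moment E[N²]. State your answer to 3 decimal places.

E[N²] = (1)²(0.275) + (8)²(0.525) + (9)²(0.2) = 50.075

50.075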